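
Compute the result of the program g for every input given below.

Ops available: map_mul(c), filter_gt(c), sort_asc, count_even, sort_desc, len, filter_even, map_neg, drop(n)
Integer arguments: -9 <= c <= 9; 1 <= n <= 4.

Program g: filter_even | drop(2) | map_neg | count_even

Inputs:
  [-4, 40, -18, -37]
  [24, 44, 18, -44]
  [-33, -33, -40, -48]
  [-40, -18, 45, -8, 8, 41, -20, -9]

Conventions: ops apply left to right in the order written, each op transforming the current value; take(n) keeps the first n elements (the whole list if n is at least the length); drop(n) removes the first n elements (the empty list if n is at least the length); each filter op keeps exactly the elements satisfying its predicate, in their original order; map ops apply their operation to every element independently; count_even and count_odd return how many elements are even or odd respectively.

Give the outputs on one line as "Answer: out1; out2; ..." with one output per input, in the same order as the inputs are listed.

1; 2; 0; 3

Execution, op by op:
  [-4, 40, -18, -37] -> [-4, 40, -18] -> [-18] -> [18] -> 1
  [24, 44, 18, -44] -> [24, 44, 18, -44] -> [18, -44] -> [-18, 44] -> 2
  [-33, -33, -40, -48] -> [-40, -48] -> [] -> [] -> 0
  [-40, -18, 45, -8, 8, 41, -20, -9] -> [-40, -18, -8, 8, -20] -> [-8, 8, -20] -> [8, -8, 20] -> 3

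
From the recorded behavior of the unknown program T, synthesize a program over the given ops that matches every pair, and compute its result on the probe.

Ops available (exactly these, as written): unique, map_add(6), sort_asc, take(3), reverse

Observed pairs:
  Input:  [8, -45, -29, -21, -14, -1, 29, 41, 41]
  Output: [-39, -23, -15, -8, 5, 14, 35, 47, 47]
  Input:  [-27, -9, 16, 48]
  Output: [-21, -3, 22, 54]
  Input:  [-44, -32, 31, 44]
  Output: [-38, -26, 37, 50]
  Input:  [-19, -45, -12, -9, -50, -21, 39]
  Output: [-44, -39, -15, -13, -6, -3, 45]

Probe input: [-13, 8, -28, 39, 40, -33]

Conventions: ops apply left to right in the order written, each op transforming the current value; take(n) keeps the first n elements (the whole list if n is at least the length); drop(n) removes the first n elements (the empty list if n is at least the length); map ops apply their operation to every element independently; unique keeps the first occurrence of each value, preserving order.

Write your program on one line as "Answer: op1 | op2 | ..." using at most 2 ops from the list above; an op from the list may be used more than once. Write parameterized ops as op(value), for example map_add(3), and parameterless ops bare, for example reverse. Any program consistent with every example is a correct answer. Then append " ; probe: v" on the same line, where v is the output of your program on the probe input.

map_add(6) | sort_asc ; probe: [-27, -22, -7, 14, 45, 46]

Check, running the answer program on each example:
  [8, -45, -29, -21, -14, -1, 29, 41, 41] -> [14, -39, -23, -15, -8, 5, 35, 47, 47] -> [-39, -23, -15, -8, 5, 14, 35, 47, 47]
  [-27, -9, 16, 48] -> [-21, -3, 22, 54] -> [-21, -3, 22, 54]
  [-44, -32, 31, 44] -> [-38, -26, 37, 50] -> [-38, -26, 37, 50]
  [-19, -45, -12, -9, -50, -21, 39] -> [-13, -39, -6, -3, -44, -15, 45] -> [-44, -39, -15, -13, -6, -3, 45]
  probe: [-13, 8, -28, 39, 40, -33] -> [-7, 14, -22, 45, 46, -27] -> [-27, -22, -7, 14, 45, 46]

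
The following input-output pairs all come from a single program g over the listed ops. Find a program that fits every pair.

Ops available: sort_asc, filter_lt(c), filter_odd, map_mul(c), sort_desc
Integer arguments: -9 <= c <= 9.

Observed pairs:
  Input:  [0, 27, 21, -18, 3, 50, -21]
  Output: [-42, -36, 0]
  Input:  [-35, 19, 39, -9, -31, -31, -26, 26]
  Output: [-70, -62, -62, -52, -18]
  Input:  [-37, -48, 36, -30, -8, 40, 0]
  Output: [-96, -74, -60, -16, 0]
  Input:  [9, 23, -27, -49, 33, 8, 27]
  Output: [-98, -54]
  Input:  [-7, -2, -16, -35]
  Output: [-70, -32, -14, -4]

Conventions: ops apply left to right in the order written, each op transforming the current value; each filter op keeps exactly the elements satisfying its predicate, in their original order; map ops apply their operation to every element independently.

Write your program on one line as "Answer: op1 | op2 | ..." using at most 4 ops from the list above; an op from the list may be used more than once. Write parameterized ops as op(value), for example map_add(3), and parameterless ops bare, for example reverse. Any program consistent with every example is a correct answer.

sort_asc | filter_lt(3) | map_mul(2)

Check, running the answer program on each example:
  [0, 27, 21, -18, 3, 50, -21] -> [-21, -18, 0, 3, 21, 27, 50] -> [-21, -18, 0] -> [-42, -36, 0]
  [-35, 19, 39, -9, -31, -31, -26, 26] -> [-35, -31, -31, -26, -9, 19, 26, 39] -> [-35, -31, -31, -26, -9] -> [-70, -62, -62, -52, -18]
  [-37, -48, 36, -30, -8, 40, 0] -> [-48, -37, -30, -8, 0, 36, 40] -> [-48, -37, -30, -8, 0] -> [-96, -74, -60, -16, 0]
  [9, 23, -27, -49, 33, 8, 27] -> [-49, -27, 8, 9, 23, 27, 33] -> [-49, -27] -> [-98, -54]
  [-7, -2, -16, -35] -> [-35, -16, -7, -2] -> [-35, -16, -7, -2] -> [-70, -32, -14, -4]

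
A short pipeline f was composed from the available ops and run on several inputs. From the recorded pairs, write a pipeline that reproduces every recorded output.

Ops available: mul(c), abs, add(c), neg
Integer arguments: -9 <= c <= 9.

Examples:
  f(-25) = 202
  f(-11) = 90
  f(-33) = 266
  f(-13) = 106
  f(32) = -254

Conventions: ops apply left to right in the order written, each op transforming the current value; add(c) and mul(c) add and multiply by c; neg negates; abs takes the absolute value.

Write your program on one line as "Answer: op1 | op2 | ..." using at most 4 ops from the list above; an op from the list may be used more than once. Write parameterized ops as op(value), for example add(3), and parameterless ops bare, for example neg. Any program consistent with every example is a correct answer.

mul(-8) | add(-6) | add(8)

Check, running the answer program on each example:
  -25 -> 200 -> 194 -> 202
  -11 -> 88 -> 82 -> 90
  -33 -> 264 -> 258 -> 266
  -13 -> 104 -> 98 -> 106
  32 -> -256 -> -262 -> -254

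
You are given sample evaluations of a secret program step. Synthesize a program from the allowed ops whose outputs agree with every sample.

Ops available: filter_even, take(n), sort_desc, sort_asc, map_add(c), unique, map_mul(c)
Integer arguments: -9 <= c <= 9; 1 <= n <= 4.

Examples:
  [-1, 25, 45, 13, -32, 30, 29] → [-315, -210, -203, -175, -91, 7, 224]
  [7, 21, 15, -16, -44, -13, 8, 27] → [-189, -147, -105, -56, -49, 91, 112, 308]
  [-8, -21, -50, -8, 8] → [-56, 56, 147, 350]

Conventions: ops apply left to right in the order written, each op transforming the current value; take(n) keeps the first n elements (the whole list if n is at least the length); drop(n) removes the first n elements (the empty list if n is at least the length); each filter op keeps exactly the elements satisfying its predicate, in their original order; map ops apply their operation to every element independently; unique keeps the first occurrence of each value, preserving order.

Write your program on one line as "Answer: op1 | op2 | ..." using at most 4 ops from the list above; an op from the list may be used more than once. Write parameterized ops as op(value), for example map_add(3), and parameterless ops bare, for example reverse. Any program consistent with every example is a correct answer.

unique | sort_desc | map_mul(-7)

Check, running the answer program on each example:
  [-1, 25, 45, 13, -32, 30, 29] -> [-1, 25, 45, 13, -32, 30, 29] -> [45, 30, 29, 25, 13, -1, -32] -> [-315, -210, -203, -175, -91, 7, 224]
  [7, 21, 15, -16, -44, -13, 8, 27] -> [7, 21, 15, -16, -44, -13, 8, 27] -> [27, 21, 15, 8, 7, -13, -16, -44] -> [-189, -147, -105, -56, -49, 91, 112, 308]
  [-8, -21, -50, -8, 8] -> [-8, -21, -50, 8] -> [8, -8, -21, -50] -> [-56, 56, 147, 350]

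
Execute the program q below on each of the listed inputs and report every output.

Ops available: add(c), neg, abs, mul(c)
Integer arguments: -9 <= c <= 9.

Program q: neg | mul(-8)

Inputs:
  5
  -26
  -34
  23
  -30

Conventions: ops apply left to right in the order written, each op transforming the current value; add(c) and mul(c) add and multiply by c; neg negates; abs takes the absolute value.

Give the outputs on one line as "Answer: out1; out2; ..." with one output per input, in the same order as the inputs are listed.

40; -208; -272; 184; -240

Execution, op by op:
  5 -> -5 -> 40
  -26 -> 26 -> -208
  -34 -> 34 -> -272
  23 -> -23 -> 184
  -30 -> 30 -> -240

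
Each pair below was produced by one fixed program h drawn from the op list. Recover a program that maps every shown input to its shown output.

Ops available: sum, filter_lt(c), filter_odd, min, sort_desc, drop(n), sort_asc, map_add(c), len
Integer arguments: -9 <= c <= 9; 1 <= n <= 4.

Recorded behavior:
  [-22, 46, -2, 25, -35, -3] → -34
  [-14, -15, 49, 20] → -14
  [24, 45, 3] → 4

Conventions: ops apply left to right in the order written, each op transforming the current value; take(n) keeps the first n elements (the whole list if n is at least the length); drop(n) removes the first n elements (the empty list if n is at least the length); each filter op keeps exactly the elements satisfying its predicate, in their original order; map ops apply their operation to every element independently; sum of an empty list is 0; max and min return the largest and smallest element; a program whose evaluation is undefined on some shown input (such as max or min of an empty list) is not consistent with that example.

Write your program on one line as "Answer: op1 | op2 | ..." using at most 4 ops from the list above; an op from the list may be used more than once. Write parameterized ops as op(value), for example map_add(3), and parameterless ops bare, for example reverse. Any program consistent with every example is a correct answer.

sort_desc | filter_odd | map_add(1) | min

Check, running the answer program on each example:
  [-22, 46, -2, 25, -35, -3] -> [46, 25, -2, -3, -22, -35] -> [25, -3, -35] -> [26, -2, -34] -> -34
  [-14, -15, 49, 20] -> [49, 20, -14, -15] -> [49, -15] -> [50, -14] -> -14
  [24, 45, 3] -> [45, 24, 3] -> [45, 3] -> [46, 4] -> 4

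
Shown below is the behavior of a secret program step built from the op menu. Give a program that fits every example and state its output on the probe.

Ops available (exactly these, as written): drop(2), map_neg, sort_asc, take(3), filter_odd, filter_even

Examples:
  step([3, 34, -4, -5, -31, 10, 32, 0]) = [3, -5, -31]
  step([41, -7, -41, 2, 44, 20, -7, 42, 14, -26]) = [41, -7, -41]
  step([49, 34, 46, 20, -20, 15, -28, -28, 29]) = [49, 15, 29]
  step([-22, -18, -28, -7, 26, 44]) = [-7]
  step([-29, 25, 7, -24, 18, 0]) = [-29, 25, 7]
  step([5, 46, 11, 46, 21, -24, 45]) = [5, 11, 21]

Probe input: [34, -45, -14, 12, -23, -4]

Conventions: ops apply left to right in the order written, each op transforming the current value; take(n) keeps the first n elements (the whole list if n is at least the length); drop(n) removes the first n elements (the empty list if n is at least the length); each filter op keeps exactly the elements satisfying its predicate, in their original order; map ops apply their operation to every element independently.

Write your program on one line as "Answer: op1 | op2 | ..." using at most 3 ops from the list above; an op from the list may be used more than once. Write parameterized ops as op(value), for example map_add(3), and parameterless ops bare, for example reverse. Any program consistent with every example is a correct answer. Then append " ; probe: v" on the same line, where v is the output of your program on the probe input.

filter_odd | take(3) ; probe: [-45, -23]

Check, running the answer program on each example:
  [3, 34, -4, -5, -31, 10, 32, 0] -> [3, -5, -31] -> [3, -5, -31]
  [41, -7, -41, 2, 44, 20, -7, 42, 14, -26] -> [41, -7, -41, -7] -> [41, -7, -41]
  [49, 34, 46, 20, -20, 15, -28, -28, 29] -> [49, 15, 29] -> [49, 15, 29]
  [-22, -18, -28, -7, 26, 44] -> [-7] -> [-7]
  [-29, 25, 7, -24, 18, 0] -> [-29, 25, 7] -> [-29, 25, 7]
  [5, 46, 11, 46, 21, -24, 45] -> [5, 11, 21, 45] -> [5, 11, 21]
  probe: [34, -45, -14, 12, -23, -4] -> [-45, -23] -> [-45, -23]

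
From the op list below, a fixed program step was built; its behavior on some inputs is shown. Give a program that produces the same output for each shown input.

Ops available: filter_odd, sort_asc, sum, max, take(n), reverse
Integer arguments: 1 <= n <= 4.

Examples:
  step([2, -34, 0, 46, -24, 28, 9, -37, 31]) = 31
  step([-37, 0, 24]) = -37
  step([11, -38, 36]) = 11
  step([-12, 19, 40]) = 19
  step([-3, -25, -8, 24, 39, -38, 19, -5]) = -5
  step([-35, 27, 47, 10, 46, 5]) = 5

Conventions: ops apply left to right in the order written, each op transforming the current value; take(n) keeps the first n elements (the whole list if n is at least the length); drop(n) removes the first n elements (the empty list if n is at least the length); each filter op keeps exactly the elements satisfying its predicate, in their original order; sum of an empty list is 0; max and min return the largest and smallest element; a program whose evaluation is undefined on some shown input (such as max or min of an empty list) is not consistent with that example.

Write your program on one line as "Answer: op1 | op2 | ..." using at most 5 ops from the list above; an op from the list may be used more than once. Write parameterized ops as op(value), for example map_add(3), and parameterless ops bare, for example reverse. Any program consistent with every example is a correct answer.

reverse | filter_odd | take(1) | sum

Check, running the answer program on each example:
  [2, -34, 0, 46, -24, 28, 9, -37, 31] -> [31, -37, 9, 28, -24, 46, 0, -34, 2] -> [31, -37, 9] -> [31] -> 31
  [-37, 0, 24] -> [24, 0, -37] -> [-37] -> [-37] -> -37
  [11, -38, 36] -> [36, -38, 11] -> [11] -> [11] -> 11
  [-12, 19, 40] -> [40, 19, -12] -> [19] -> [19] -> 19
  [-3, -25, -8, 24, 39, -38, 19, -5] -> [-5, 19, -38, 39, 24, -8, -25, -3] -> [-5, 19, 39, -25, -3] -> [-5] -> -5
  [-35, 27, 47, 10, 46, 5] -> [5, 46, 10, 47, 27, -35] -> [5, 47, 27, -35] -> [5] -> 5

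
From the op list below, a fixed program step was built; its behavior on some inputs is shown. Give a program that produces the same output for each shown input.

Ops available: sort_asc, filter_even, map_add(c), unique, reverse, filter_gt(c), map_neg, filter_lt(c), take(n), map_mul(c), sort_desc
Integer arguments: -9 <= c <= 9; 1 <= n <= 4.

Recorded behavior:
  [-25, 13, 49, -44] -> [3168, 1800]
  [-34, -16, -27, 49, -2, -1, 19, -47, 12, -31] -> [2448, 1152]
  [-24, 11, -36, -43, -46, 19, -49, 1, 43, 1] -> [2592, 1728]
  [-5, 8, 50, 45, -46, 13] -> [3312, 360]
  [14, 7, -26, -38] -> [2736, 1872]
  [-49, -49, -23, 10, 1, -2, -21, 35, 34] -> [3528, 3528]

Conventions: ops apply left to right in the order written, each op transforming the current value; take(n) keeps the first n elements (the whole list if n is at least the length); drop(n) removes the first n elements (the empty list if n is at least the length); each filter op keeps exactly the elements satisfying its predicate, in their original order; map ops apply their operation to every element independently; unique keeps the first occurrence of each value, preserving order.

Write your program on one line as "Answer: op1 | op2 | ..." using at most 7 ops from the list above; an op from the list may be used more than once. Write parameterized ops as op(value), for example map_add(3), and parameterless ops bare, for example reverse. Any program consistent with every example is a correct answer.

map_mul(-8) | map_mul(-9) | filter_lt(7) | take(2) | map_neg | sort_desc

Check, running the answer program on each example:
  [-25, 13, 49, -44] -> [200, -104, -392, 352] -> [-1800, 936, 3528, -3168] -> [-1800, -3168] -> [-1800, -3168] -> [1800, 3168] -> [3168, 1800]
  [-34, -16, -27, 49, -2, -1, 19, -47, 12, -31] -> [272, 128, 216, -392, 16, 8, -152, 376, -96, 248] -> [-2448, -1152, -1944, 3528, -144, -72, 1368, -3384, 864, -2232] -> [-2448, -1152, -1944, -144, -72, -3384, -2232] -> [-2448, -1152] -> [2448, 1152] -> [2448, 1152]
  [-24, 11, -36, -43, -46, 19, -49, 1, 43, 1] -> [192, -88, 288, 344, 368, -152, 392, -8, -344, -8] -> [-1728, 792, -2592, -3096, -3312, 1368, -3528, 72, 3096, 72] -> [-1728, -2592, -3096, -3312, -3528] -> [-1728, -2592] -> [1728, 2592] -> [2592, 1728]
  [-5, 8, 50, 45, -46, 13] -> [40, -64, -400, -360, 368, -104] -> [-360, 576, 3600, 3240, -3312, 936] -> [-360, -3312] -> [-360, -3312] -> [360, 3312] -> [3312, 360]
  [14, 7, -26, -38] -> [-112, -56, 208, 304] -> [1008, 504, -1872, -2736] -> [-1872, -2736] -> [-1872, -2736] -> [1872, 2736] -> [2736, 1872]
  [-49, -49, -23, 10, 1, -2, -21, 35, 34] -> [392, 392, 184, -80, -8, 16, 168, -280, -272] -> [-3528, -3528, -1656, 720, 72, -144, -1512, 2520, 2448] -> [-3528, -3528, -1656, -144, -1512] -> [-3528, -3528] -> [3528, 3528] -> [3528, 3528]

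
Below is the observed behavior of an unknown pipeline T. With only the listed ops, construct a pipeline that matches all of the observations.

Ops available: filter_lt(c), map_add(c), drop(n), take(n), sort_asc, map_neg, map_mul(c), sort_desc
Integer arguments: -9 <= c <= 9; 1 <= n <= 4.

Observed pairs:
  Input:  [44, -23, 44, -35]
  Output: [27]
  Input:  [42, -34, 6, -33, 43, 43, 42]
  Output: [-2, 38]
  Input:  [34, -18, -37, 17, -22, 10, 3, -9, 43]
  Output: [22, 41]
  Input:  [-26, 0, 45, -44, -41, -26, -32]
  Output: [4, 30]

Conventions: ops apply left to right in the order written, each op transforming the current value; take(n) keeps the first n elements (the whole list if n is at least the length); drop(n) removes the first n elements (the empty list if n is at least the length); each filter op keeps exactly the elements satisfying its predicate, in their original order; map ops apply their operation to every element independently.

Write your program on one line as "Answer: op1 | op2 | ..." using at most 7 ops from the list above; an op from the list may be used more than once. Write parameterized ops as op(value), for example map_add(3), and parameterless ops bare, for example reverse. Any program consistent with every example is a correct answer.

take(3) | map_add(-5) | filter_lt(6) | map_neg | map_add(-1) | sort_asc

Check, running the answer program on each example:
  [44, -23, 44, -35] -> [44, -23, 44] -> [39, -28, 39] -> [-28] -> [28] -> [27] -> [27]
  [42, -34, 6, -33, 43, 43, 42] -> [42, -34, 6] -> [37, -39, 1] -> [-39, 1] -> [39, -1] -> [38, -2] -> [-2, 38]
  [34, -18, -37, 17, -22, 10, 3, -9, 43] -> [34, -18, -37] -> [29, -23, -42] -> [-23, -42] -> [23, 42] -> [22, 41] -> [22, 41]
  [-26, 0, 45, -44, -41, -26, -32] -> [-26, 0, 45] -> [-31, -5, 40] -> [-31, -5] -> [31, 5] -> [30, 4] -> [4, 30]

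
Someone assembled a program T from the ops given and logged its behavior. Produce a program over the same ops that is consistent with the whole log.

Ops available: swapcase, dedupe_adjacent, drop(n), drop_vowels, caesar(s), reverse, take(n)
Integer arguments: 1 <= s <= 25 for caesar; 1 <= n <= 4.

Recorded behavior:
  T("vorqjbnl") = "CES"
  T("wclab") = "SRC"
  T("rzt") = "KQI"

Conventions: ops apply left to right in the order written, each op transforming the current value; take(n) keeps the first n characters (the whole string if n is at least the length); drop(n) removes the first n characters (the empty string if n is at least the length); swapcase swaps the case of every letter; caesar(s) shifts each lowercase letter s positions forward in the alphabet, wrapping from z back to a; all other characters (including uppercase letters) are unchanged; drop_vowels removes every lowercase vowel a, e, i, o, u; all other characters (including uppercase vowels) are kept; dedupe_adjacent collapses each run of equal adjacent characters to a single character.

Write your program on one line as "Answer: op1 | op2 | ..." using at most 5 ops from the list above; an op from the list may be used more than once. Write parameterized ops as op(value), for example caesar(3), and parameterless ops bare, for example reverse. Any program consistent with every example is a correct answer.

caesar(17) | reverse | swapcase | take(3)

Check, running the answer program on each example:
  "vorqjbnl" -> "mfihasec" -> "cesahifm" -> "CESAHIFM" -> "CES"
  "wclab" -> "ntcrs" -> "srctn" -> "SRCTN" -> "SRC"
  "rzt" -> "iqk" -> "kqi" -> "KQI" -> "KQI"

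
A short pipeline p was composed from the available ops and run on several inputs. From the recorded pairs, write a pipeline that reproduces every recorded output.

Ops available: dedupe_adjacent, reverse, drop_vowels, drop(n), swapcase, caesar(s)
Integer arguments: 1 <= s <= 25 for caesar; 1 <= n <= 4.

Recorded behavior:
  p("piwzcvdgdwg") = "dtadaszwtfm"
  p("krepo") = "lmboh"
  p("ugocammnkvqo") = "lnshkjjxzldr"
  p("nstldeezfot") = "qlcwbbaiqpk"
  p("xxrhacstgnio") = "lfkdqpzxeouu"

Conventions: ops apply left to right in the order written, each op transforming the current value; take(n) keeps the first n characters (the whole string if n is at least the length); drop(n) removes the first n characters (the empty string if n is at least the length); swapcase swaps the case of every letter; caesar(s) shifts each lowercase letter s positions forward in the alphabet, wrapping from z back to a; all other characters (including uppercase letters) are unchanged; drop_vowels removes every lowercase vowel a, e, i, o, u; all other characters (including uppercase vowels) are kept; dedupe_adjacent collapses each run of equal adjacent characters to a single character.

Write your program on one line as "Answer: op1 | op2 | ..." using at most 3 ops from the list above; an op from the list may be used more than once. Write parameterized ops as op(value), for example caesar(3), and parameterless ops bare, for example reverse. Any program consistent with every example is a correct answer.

caesar(23) | reverse

Check, running the answer program on each example:
  "piwzcvdgdwg" -> "mftwzsadatd" -> "dtadaszwtfm"
  "krepo" -> "hobml" -> "lmboh"
  "ugocammnkvqo" -> "rdlzxjjkhsnl" -> "lnshkjjxzldr"
  "nstldeezfot" -> "kpqiabbwclq" -> "qlcwbbaiqpk"
  "xxrhacstgnio" -> "uuoexzpqdkfl" -> "lfkdqpzxeouu"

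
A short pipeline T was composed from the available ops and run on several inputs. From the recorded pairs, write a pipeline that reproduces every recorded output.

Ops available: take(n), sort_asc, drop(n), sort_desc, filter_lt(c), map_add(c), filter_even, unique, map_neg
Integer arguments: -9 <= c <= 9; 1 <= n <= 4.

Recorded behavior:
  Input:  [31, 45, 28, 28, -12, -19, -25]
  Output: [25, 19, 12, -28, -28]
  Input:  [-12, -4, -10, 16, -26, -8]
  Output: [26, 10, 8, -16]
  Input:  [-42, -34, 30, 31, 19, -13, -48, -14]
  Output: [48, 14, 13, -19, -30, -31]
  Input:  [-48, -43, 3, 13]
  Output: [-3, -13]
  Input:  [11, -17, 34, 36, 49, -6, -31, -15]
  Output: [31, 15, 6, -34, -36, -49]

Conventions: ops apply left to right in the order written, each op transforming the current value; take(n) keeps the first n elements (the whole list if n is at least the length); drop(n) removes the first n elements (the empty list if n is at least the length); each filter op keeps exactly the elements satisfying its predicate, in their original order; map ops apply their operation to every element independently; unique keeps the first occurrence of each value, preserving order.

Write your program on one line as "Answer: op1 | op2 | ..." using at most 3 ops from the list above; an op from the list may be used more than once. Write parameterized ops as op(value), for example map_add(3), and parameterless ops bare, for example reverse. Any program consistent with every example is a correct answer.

drop(2) | map_neg | sort_desc

Check, running the answer program on each example:
  [31, 45, 28, 28, -12, -19, -25] -> [28, 28, -12, -19, -25] -> [-28, -28, 12, 19, 25] -> [25, 19, 12, -28, -28]
  [-12, -4, -10, 16, -26, -8] -> [-10, 16, -26, -8] -> [10, -16, 26, 8] -> [26, 10, 8, -16]
  [-42, -34, 30, 31, 19, -13, -48, -14] -> [30, 31, 19, -13, -48, -14] -> [-30, -31, -19, 13, 48, 14] -> [48, 14, 13, -19, -30, -31]
  [-48, -43, 3, 13] -> [3, 13] -> [-3, -13] -> [-3, -13]
  [11, -17, 34, 36, 49, -6, -31, -15] -> [34, 36, 49, -6, -31, -15] -> [-34, -36, -49, 6, 31, 15] -> [31, 15, 6, -34, -36, -49]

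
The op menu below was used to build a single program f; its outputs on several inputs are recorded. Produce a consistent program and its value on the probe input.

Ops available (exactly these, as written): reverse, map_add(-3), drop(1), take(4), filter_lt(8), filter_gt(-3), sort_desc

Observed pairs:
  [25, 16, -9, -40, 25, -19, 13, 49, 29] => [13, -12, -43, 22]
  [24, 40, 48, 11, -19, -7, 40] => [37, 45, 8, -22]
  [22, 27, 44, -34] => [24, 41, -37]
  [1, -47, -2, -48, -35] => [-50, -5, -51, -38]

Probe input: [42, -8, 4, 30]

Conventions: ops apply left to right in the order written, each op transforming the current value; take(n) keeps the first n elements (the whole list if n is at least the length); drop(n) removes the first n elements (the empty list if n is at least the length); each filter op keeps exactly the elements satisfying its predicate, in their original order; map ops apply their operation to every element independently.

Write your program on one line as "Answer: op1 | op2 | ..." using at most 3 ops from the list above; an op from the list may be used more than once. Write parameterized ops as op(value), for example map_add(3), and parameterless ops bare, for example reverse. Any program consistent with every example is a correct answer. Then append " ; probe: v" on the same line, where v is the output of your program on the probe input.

drop(1) | take(4) | map_add(-3) ; probe: [-11, 1, 27]

Check, running the answer program on each example:
  [25, 16, -9, -40, 25, -19, 13, 49, 29] -> [16, -9, -40, 25, -19, 13, 49, 29] -> [16, -9, -40, 25] -> [13, -12, -43, 22]
  [24, 40, 48, 11, -19, -7, 40] -> [40, 48, 11, -19, -7, 40] -> [40, 48, 11, -19] -> [37, 45, 8, -22]
  [22, 27, 44, -34] -> [27, 44, -34] -> [27, 44, -34] -> [24, 41, -37]
  [1, -47, -2, -48, -35] -> [-47, -2, -48, -35] -> [-47, -2, -48, -35] -> [-50, -5, -51, -38]
  probe: [42, -8, 4, 30] -> [-8, 4, 30] -> [-8, 4, 30] -> [-11, 1, 27]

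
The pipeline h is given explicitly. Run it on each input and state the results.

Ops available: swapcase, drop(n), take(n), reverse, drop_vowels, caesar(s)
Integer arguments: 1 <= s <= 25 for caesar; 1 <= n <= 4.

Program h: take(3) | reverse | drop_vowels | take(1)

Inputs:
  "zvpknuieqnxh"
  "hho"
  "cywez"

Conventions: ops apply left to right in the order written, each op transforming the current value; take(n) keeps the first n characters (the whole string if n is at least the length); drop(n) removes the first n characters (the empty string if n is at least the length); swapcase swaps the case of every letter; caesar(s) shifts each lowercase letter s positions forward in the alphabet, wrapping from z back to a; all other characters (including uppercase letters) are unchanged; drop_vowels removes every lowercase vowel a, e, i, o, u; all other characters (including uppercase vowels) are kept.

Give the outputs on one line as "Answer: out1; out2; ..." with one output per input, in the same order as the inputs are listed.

"p"; "h"; "w"

Execution, op by op:
  "zvpknuieqnxh" -> "zvp" -> "pvz" -> "pvz" -> "p"
  "hho" -> "hho" -> "ohh" -> "hh" -> "h"
  "cywez" -> "cyw" -> "wyc" -> "wyc" -> "w"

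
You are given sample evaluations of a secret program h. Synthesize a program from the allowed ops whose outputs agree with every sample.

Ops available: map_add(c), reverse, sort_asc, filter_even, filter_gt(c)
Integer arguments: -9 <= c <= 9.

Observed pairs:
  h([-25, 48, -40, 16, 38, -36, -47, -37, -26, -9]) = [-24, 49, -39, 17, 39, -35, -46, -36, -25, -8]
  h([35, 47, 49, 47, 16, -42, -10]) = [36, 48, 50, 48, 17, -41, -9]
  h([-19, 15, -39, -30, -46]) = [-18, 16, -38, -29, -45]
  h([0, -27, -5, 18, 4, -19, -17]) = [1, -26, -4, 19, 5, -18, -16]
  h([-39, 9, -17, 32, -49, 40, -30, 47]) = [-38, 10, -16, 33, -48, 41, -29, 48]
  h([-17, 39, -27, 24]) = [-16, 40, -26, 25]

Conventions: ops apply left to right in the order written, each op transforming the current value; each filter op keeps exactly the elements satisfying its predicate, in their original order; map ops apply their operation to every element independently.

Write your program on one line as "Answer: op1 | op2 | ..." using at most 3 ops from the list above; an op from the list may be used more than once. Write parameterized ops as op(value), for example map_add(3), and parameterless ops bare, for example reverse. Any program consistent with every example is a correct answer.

map_add(2) | map_add(-1)

Check, running the answer program on each example:
  [-25, 48, -40, 16, 38, -36, -47, -37, -26, -9] -> [-23, 50, -38, 18, 40, -34, -45, -35, -24, -7] -> [-24, 49, -39, 17, 39, -35, -46, -36, -25, -8]
  [35, 47, 49, 47, 16, -42, -10] -> [37, 49, 51, 49, 18, -40, -8] -> [36, 48, 50, 48, 17, -41, -9]
  [-19, 15, -39, -30, -46] -> [-17, 17, -37, -28, -44] -> [-18, 16, -38, -29, -45]
  [0, -27, -5, 18, 4, -19, -17] -> [2, -25, -3, 20, 6, -17, -15] -> [1, -26, -4, 19, 5, -18, -16]
  [-39, 9, -17, 32, -49, 40, -30, 47] -> [-37, 11, -15, 34, -47, 42, -28, 49] -> [-38, 10, -16, 33, -48, 41, -29, 48]
  [-17, 39, -27, 24] -> [-15, 41, -25, 26] -> [-16, 40, -26, 25]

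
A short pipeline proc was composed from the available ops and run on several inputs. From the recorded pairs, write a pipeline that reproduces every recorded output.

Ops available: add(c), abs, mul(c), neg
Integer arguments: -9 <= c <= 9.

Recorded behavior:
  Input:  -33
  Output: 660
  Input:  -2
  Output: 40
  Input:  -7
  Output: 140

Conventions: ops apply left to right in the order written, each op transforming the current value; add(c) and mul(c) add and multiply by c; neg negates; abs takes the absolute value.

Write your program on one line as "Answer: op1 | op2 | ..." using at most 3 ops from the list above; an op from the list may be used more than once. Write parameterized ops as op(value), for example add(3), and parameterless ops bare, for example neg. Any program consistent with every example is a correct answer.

neg | mul(4) | mul(5)

Check, running the answer program on each example:
  -33 -> 33 -> 132 -> 660
  -2 -> 2 -> 8 -> 40
  -7 -> 7 -> 28 -> 140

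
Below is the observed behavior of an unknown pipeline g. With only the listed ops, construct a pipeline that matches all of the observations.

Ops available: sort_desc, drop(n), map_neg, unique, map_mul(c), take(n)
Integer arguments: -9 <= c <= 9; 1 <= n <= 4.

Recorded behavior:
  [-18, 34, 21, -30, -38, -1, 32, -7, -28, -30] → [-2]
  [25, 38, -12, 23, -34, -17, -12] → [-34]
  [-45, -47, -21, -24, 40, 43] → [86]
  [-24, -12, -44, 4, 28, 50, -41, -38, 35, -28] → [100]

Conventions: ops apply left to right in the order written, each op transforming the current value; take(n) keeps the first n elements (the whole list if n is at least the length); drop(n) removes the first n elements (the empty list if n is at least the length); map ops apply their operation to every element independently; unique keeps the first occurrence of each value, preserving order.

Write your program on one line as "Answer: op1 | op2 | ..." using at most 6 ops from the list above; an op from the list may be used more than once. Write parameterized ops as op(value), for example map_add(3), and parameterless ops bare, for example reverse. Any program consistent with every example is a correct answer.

map_neg | drop(3) | map_mul(2) | drop(2) | map_neg | take(1)

Check, running the answer program on each example:
  [-18, 34, 21, -30, -38, -1, 32, -7, -28, -30] -> [18, -34, -21, 30, 38, 1, -32, 7, 28, 30] -> [30, 38, 1, -32, 7, 28, 30] -> [60, 76, 2, -64, 14, 56, 60] -> [2, -64, 14, 56, 60] -> [-2, 64, -14, -56, -60] -> [-2]
  [25, 38, -12, 23, -34, -17, -12] -> [-25, -38, 12, -23, 34, 17, 12] -> [-23, 34, 17, 12] -> [-46, 68, 34, 24] -> [34, 24] -> [-34, -24] -> [-34]
  [-45, -47, -21, -24, 40, 43] -> [45, 47, 21, 24, -40, -43] -> [24, -40, -43] -> [48, -80, -86] -> [-86] -> [86] -> [86]
  [-24, -12, -44, 4, 28, 50, -41, -38, 35, -28] -> [24, 12, 44, -4, -28, -50, 41, 38, -35, 28] -> [-4, -28, -50, 41, 38, -35, 28] -> [-8, -56, -100, 82, 76, -70, 56] -> [-100, 82, 76, -70, 56] -> [100, -82, -76, 70, -56] -> [100]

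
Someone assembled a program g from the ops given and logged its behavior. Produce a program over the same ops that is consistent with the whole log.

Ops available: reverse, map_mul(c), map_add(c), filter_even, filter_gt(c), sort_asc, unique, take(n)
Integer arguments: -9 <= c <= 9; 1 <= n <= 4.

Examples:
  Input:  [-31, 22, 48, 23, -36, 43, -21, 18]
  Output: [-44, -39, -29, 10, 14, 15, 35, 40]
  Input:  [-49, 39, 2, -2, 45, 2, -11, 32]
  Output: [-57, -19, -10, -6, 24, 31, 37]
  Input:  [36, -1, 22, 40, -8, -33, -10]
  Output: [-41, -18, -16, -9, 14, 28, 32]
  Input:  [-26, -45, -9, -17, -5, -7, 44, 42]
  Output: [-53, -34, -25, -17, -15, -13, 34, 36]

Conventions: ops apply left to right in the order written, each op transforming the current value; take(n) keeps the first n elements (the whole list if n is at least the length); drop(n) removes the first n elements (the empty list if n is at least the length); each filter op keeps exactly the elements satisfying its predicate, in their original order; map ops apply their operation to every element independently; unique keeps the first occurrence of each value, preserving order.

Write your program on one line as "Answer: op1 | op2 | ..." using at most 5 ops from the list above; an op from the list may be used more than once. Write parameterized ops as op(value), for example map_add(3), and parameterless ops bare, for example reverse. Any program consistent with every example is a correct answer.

sort_asc | reverse | map_add(-8) | unique | reverse

Check, running the answer program on each example:
  [-31, 22, 48, 23, -36, 43, -21, 18] -> [-36, -31, -21, 18, 22, 23, 43, 48] -> [48, 43, 23, 22, 18, -21, -31, -36] -> [40, 35, 15, 14, 10, -29, -39, -44] -> [40, 35, 15, 14, 10, -29, -39, -44] -> [-44, -39, -29, 10, 14, 15, 35, 40]
  [-49, 39, 2, -2, 45, 2, -11, 32] -> [-49, -11, -2, 2, 2, 32, 39, 45] -> [45, 39, 32, 2, 2, -2, -11, -49] -> [37, 31, 24, -6, -6, -10, -19, -57] -> [37, 31, 24, -6, -10, -19, -57] -> [-57, -19, -10, -6, 24, 31, 37]
  [36, -1, 22, 40, -8, -33, -10] -> [-33, -10, -8, -1, 22, 36, 40] -> [40, 36, 22, -1, -8, -10, -33] -> [32, 28, 14, -9, -16, -18, -41] -> [32, 28, 14, -9, -16, -18, -41] -> [-41, -18, -16, -9, 14, 28, 32]
  [-26, -45, -9, -17, -5, -7, 44, 42] -> [-45, -26, -17, -9, -7, -5, 42, 44] -> [44, 42, -5, -7, -9, -17, -26, -45] -> [36, 34, -13, -15, -17, -25, -34, -53] -> [36, 34, -13, -15, -17, -25, -34, -53] -> [-53, -34, -25, -17, -15, -13, 34, 36]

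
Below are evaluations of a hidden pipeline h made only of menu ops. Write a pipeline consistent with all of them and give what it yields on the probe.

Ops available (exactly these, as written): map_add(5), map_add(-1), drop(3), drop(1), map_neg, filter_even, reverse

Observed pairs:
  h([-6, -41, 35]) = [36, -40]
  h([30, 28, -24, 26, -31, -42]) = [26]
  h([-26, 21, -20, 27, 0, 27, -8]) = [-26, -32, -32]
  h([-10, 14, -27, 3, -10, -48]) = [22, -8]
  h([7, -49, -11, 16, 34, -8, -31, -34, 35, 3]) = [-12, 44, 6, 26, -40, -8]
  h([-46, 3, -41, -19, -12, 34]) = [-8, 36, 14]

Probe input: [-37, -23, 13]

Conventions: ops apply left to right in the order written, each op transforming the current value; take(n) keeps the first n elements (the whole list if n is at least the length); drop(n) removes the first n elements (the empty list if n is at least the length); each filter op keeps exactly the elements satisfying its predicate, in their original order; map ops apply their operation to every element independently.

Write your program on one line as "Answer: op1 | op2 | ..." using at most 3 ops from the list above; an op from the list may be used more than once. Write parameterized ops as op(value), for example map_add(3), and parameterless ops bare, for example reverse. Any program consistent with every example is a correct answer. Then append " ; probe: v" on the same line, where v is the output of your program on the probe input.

map_add(5) | filter_even | map_neg ; probe: [32, 18, -18]

Check, running the answer program on each example:
  [-6, -41, 35] -> [-1, -36, 40] -> [-36, 40] -> [36, -40]
  [30, 28, -24, 26, -31, -42] -> [35, 33, -19, 31, -26, -37] -> [-26] -> [26]
  [-26, 21, -20, 27, 0, 27, -8] -> [-21, 26, -15, 32, 5, 32, -3] -> [26, 32, 32] -> [-26, -32, -32]
  [-10, 14, -27, 3, -10, -48] -> [-5, 19, -22, 8, -5, -43] -> [-22, 8] -> [22, -8]
  [7, -49, -11, 16, 34, -8, -31, -34, 35, 3] -> [12, -44, -6, 21, 39, -3, -26, -29, 40, 8] -> [12, -44, -6, -26, 40, 8] -> [-12, 44, 6, 26, -40, -8]
  [-46, 3, -41, -19, -12, 34] -> [-41, 8, -36, -14, -7, 39] -> [8, -36, -14] -> [-8, 36, 14]
  probe: [-37, -23, 13] -> [-32, -18, 18] -> [-32, -18, 18] -> [32, 18, -18]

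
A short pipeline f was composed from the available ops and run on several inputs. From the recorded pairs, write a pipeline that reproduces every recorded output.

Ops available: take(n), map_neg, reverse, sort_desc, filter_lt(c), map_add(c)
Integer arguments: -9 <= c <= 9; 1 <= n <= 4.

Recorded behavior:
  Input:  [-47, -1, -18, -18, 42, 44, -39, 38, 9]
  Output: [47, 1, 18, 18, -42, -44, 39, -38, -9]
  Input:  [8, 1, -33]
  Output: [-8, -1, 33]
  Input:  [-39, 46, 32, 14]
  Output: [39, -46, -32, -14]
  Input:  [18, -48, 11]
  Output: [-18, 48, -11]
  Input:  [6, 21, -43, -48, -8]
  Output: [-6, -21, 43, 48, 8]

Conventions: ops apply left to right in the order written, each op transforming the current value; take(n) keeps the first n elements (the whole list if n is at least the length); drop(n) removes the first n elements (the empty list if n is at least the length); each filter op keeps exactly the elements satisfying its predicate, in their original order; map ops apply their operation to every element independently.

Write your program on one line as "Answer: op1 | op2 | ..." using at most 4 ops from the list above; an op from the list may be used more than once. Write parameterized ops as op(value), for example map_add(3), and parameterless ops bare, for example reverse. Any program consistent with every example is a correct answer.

reverse | map_neg | reverse

Check, running the answer program on each example:
  [-47, -1, -18, -18, 42, 44, -39, 38, 9] -> [9, 38, -39, 44, 42, -18, -18, -1, -47] -> [-9, -38, 39, -44, -42, 18, 18, 1, 47] -> [47, 1, 18, 18, -42, -44, 39, -38, -9]
  [8, 1, -33] -> [-33, 1, 8] -> [33, -1, -8] -> [-8, -1, 33]
  [-39, 46, 32, 14] -> [14, 32, 46, -39] -> [-14, -32, -46, 39] -> [39, -46, -32, -14]
  [18, -48, 11] -> [11, -48, 18] -> [-11, 48, -18] -> [-18, 48, -11]
  [6, 21, -43, -48, -8] -> [-8, -48, -43, 21, 6] -> [8, 48, 43, -21, -6] -> [-6, -21, 43, 48, 8]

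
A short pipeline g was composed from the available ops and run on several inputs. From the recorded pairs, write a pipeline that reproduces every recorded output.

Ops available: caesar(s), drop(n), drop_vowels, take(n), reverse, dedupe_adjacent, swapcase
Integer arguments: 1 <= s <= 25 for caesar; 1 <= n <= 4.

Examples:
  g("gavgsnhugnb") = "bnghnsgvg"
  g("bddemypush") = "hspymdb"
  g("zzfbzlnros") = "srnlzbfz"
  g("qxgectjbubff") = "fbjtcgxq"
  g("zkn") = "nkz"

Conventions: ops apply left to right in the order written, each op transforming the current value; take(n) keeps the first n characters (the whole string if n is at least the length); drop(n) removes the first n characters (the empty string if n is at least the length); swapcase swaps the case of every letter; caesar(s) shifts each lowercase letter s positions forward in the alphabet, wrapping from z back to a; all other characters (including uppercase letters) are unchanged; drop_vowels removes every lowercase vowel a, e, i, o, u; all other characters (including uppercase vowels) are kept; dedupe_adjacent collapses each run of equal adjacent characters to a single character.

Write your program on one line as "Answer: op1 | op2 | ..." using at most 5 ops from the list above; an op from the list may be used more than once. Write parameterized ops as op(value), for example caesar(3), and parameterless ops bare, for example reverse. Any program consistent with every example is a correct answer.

drop_vowels | swapcase | dedupe_adjacent | swapcase | reverse

Check, running the answer program on each example:
  "gavgsnhugnb" -> "gvgsnhgnb" -> "GVGSNHGNB" -> "GVGSNHGNB" -> "gvgsnhgnb" -> "bnghnsgvg"
  "bddemypush" -> "bddmypsh" -> "BDDMYPSH" -> "BDMYPSH" -> "bdmypsh" -> "hspymdb"
  "zzfbzlnros" -> "zzfbzlnrs" -> "ZZFBZLNRS" -> "ZFBZLNRS" -> "zfbzlnrs" -> "srnlzbfz"
  "qxgectjbubff" -> "qxgctjbbff" -> "QXGCTJBBFF" -> "QXGCTJBF" -> "qxgctjbf" -> "fbjtcgxq"
  "zkn" -> "zkn" -> "ZKN" -> "ZKN" -> "zkn" -> "nkz"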